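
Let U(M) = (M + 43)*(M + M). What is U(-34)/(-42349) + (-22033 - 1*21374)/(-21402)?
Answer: 205704563/100705922 ≈ 2.0426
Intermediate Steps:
U(M) = 2*M*(43 + M) (U(M) = (43 + M)*(2*M) = 2*M*(43 + M))
U(-34)/(-42349) + (-22033 - 1*21374)/(-21402) = (2*(-34)*(43 - 34))/(-42349) + (-22033 - 1*21374)/(-21402) = (2*(-34)*9)*(-1/42349) + (-22033 - 21374)*(-1/21402) = -612*(-1/42349) - 43407*(-1/21402) = 612/42349 + 4823/2378 = 205704563/100705922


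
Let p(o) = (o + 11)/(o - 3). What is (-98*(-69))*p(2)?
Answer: -87906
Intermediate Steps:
p(o) = (11 + o)/(-3 + o)
(-98*(-69))*p(2) = (-98*(-69))*((11 + 2)/(-3 + 2)) = 6762*(13/(-1)) = 6762*(-1*13) = 6762*(-13) = -87906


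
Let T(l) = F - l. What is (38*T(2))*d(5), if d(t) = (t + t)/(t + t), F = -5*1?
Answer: -266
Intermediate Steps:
F = -5
T(l) = -5 - l
d(t) = 1 (d(t) = (2*t)/((2*t)) = (2*t)*(1/(2*t)) = 1)
(38*T(2))*d(5) = (38*(-5 - 1*2))*1 = (38*(-5 - 2))*1 = (38*(-7))*1 = -266*1 = -266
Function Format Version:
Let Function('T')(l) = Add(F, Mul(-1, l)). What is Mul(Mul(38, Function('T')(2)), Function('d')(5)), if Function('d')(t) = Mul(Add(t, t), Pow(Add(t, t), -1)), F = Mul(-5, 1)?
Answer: -266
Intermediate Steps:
F = -5
Function('T')(l) = Add(-5, Mul(-1, l))
Function('d')(t) = 1 (Function('d')(t) = Mul(Mul(2, t), Pow(Mul(2, t), -1)) = Mul(Mul(2, t), Mul(Rational(1, 2), Pow(t, -1))) = 1)
Mul(Mul(38, Function('T')(2)), Function('d')(5)) = Mul(Mul(38, Add(-5, Mul(-1, 2))), 1) = Mul(Mul(38, Add(-5, -2)), 1) = Mul(Mul(38, -7), 1) = Mul(-266, 1) = -266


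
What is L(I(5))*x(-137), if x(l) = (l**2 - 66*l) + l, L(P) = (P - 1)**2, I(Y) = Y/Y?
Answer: 0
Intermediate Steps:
I(Y) = 1
L(P) = (-1 + P)**2
x(l) = l**2 - 65*l
L(I(5))*x(-137) = (-1 + 1)**2*(-137*(-65 - 137)) = 0**2*(-137*(-202)) = 0*27674 = 0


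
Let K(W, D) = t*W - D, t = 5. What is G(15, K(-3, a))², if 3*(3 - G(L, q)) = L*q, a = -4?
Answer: 3364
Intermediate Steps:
K(W, D) = -D + 5*W (K(W, D) = 5*W - D = -D + 5*W)
G(L, q) = 3 - L*q/3
G(15, K(-3, a))² = (3 - ⅓*15*(-1*(-4) + 5*(-3)))² = (3 - ⅓*15*(4 - 15))² = (3 - ⅓*15*(-11))² = (3 + 55)² = 58² = 3364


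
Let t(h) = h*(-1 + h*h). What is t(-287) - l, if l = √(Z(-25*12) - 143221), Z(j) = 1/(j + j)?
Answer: -23639616 - I*√515595606/60 ≈ -2.364e+7 - 378.45*I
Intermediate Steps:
Z(j) = 1/(2*j)
l = I*√515595606/60 (l = √(1/(2*((-25*12))) - 143221) = √((½)/(-300) - 143221) = √((½)*(-1/300) - 143221) = √(-1/600 - 143221) = √(-85932601/600) = I*√515595606/60 ≈ 378.45*I)
t(h) = h*(-1 + h²)
t(-287) - l = ((-287)³ - 1*(-287)) - I*√515595606/60 = (-23639903 + 287) - I*√515595606/60 = -23639616 - I*√515595606/60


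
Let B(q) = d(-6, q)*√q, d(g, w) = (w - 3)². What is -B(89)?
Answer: -7396*√89 ≈ -69774.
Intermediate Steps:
d(g, w) = (-3 + w)²
B(q) = √q*(-3 + q)² (B(q) = (-3 + q)²*√q = √q*(-3 + q)²)
-B(89) = -√89*(-3 + 89)² = -√89*86² = -√89*7396 = -7396*√89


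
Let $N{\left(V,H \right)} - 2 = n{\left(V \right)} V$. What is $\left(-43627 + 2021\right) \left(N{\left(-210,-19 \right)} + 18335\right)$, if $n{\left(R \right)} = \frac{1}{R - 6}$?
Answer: $- \frac{13733454101}{18} \approx -7.6297 \cdot 10^{8}$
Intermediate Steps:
$n{\left(R \right)} = \frac{1}{-6 + R}$
$N{\left(V,H \right)} = 2 + \frac{V}{-6 + V}$
$\left(-43627 + 2021\right) \left(N{\left(-210,-19 \right)} + 18335\right) = \left(-43627 + 2021\right) \left(\frac{3 \left(-4 - 210\right)}{-6 - 210} + 18335\right) = - 41606 \left(3 \frac{1}{-216} \left(-214\right) + 18335\right) = - 41606 \left(3 \left(- \frac{1}{216}\right) \left(-214\right) + 18335\right) = - 41606 \left(\frac{107}{36} + 18335\right) = \left(-41606\right) \frac{660167}{36} = - \frac{13733454101}{18}$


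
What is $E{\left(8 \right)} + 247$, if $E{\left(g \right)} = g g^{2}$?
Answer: $759$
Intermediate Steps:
$E{\left(g \right)} = g^{3}$
$E{\left(8 \right)} + 247 = 8^{3} + 247 = 512 + 247 = 759$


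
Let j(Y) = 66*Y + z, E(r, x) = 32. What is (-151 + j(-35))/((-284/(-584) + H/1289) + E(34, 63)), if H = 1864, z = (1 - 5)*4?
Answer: -466156538/6385871 ≈ -72.998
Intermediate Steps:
z = -16 (z = -4*4 = -16)
j(Y) = -16 + 66*Y (j(Y) = 66*Y - 16 = -16 + 66*Y)
(-151 + j(-35))/((-284/(-584) + H/1289) + E(34, 63)) = (-151 + (-16 + 66*(-35)))/((-284/(-584) + 1864/1289) + 32) = (-151 + (-16 - 2310))/((-284*(-1/584) + 1864*(1/1289)) + 32) = (-151 - 2326)/((71/146 + 1864/1289) + 32) = -2477/(363663/188194 + 32) = -2477/6385871/188194 = -2477*188194/6385871 = -466156538/6385871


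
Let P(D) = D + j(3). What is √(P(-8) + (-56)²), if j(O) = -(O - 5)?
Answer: √3130 ≈ 55.946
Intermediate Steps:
j(O) = 5 - O (j(O) = -(-5 + O) = 5 - O)
P(D) = 2 + D (P(D) = D + (5 - 1*3) = D + (5 - 3) = D + 2 = 2 + D)
√(P(-8) + (-56)²) = √((2 - 8) + (-56)²) = √(-6 + 3136) = √3130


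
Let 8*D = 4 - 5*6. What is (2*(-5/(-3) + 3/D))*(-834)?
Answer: -16124/13 ≈ -1240.3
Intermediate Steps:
D = -13/4 (D = (4 - 5*6)/8 = (4 - 30)/8 = (⅛)*(-26) = -13/4 ≈ -3.2500)
(2*(-5/(-3) + 3/D))*(-834) = (2*(-5/(-3) + 3/(-13/4)))*(-834) = (2*(-5*(-⅓) + 3*(-4/13)))*(-834) = (2*(5/3 - 12/13))*(-834) = (2*(29/39))*(-834) = (58/39)*(-834) = -16124/13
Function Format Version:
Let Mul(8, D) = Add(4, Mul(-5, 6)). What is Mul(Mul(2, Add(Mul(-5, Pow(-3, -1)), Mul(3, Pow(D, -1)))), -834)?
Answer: Rational(-16124, 13) ≈ -1240.3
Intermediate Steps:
D = Rational(-13, 4) (D = Mul(Rational(1, 8), Add(4, Mul(-5, 6))) = Mul(Rational(1, 8), Add(4, -30)) = Mul(Rational(1, 8), -26) = Rational(-13, 4) ≈ -3.2500)
Mul(Mul(2, Add(Mul(-5, Pow(-3, -1)), Mul(3, Pow(D, -1)))), -834) = Mul(Mul(2, Add(Mul(-5, Pow(-3, -1)), Mul(3, Pow(Rational(-13, 4), -1)))), -834) = Mul(Mul(2, Add(Mul(-5, Rational(-1, 3)), Mul(3, Rational(-4, 13)))), -834) = Mul(Mul(2, Add(Rational(5, 3), Rational(-12, 13))), -834) = Mul(Mul(2, Rational(29, 39)), -834) = Mul(Rational(58, 39), -834) = Rational(-16124, 13)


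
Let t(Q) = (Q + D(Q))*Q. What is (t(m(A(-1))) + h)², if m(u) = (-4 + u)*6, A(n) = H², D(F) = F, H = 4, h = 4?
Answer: 107578384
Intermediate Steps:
A(n) = 16 (A(n) = 4² = 16)
m(u) = -24 + 6*u
t(Q) = 2*Q² (t(Q) = (Q + Q)*Q = (2*Q)*Q = 2*Q²)
(t(m(A(-1))) + h)² = (2*(-24 + 6*16)² + 4)² = (2*(-24 + 96)² + 4)² = (2*72² + 4)² = (2*5184 + 4)² = (10368 + 4)² = 10372² = 107578384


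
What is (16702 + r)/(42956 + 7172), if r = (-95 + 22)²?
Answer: 22031/50128 ≈ 0.43950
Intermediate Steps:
r = 5329 (r = (-73)² = 5329)
(16702 + r)/(42956 + 7172) = (16702 + 5329)/(42956 + 7172) = 22031/50128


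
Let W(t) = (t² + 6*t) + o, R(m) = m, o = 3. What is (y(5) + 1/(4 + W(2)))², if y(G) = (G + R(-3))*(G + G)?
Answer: 212521/529 ≈ 401.74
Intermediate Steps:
W(t) = 3 + t² + 6*t (W(t) = (t² + 6*t) + 3 = 3 + t² + 6*t)
y(G) = 2*G*(-3 + G) (y(G) = (G - 3)*(G + G) = (-3 + G)*(2*G) = 2*G*(-3 + G))
(y(5) + 1/(4 + W(2)))² = (2*5*(-3 + 5) + 1/(4 + (3 + 2² + 6*2)))² = (2*5*2 + 1/(4 + (3 + 4 + 12)))² = (20 + 1/(4 + 19))² = (20 + 1/23)² = (461/23)² = 212521/529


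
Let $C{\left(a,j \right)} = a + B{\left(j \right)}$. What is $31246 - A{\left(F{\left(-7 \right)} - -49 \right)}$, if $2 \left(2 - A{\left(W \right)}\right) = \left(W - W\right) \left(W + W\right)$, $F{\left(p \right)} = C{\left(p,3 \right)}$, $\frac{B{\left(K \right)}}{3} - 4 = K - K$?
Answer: $31244$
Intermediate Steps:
$B{\left(K \right)} = 12$ ($B{\left(K \right)} = 12 + 3 \left(K - K\right) = 12 + 3 \cdot 0 = 12 + 0 = 12$)
$C{\left(a,j \right)} = 12 + a$ ($C{\left(a,j \right)} = a + 12 = 12 + a$)
$F{\left(p \right)} = 12 + p$
$A{\left(W \right)} = 2$ ($A{\left(W \right)} = 2 - \frac{\left(W - W\right) \left(W + W\right)}{2} = 2 - \frac{0 \cdot 2 W}{2} = 2 - 0 = 2 + 0 = 2$)
$31246 - A{\left(F{\left(-7 \right)} - -49 \right)} = 31246 - 2 = 31244$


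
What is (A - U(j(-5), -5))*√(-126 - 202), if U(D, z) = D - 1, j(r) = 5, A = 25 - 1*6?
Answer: 30*I*√82 ≈ 271.66*I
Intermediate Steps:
A = 19 (A = 25 - 6 = 19)
U(D, z) = -1 + D
(A - U(j(-5), -5))*√(-126 - 202) = (19 - (-1 + 5))*√(-126 - 202) = (19 - 1*4)*√(-328) = (19 - 4)*(2*I*√82) = 15*(2*I*√82) = 30*I*√82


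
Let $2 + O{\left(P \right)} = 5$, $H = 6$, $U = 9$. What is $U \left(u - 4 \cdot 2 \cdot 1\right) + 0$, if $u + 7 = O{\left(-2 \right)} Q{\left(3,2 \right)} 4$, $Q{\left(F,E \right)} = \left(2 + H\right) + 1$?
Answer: $837$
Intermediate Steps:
$O{\left(P \right)} = 3$ ($O{\left(P \right)} = -2 + 5 = 3$)
$Q{\left(F,E \right)} = 9$ ($Q{\left(F,E \right)} = \left(2 + 6\right) + 1 = 8 + 1 = 9$)
$u = 101$ ($u = -7 + 3 \cdot 9 \cdot 4 = -7 + 27 \cdot 4 = -7 + 108 = 101$)
$U \left(u - 4 \cdot 2 \cdot 1\right) + 0 = 9 \left(101 - 4 \cdot 2 \cdot 1\right) + 0 = 9 \left(101 - 8 \cdot 1\right) + 0 = 9 \left(101 - 8\right) + 0 = 9 \cdot 93 + 0 = 837 + 0 = 837$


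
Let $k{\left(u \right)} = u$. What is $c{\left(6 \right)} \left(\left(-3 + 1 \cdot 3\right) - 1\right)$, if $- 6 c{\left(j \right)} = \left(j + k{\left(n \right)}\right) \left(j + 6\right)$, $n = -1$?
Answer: $10$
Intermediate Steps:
$c{\left(j \right)} = - \frac{\left(-1 + j\right) \left(6 + j\right)}{6}$ ($c{\left(j \right)} = - \frac{\left(j - 1\right) \left(j + 6\right)}{6} = - \frac{\left(-1 + j\right) \left(6 + j\right)}{6}$)
$c{\left(6 \right)} \left(\left(-3 + 1 \cdot 3\right) - 1\right) = \left(1 - 5 - \frac{6^{2}}{6}\right) \left(\left(-3 + 1 \cdot 3\right) - 1\right) = \left(1 - 5 - 6\right) \left(\left(-3 + 3\right) - 1\right) = \left(1 - 5 - 6\right) \left(0 - 1\right) = \left(-10\right) \left(-1\right) = 10$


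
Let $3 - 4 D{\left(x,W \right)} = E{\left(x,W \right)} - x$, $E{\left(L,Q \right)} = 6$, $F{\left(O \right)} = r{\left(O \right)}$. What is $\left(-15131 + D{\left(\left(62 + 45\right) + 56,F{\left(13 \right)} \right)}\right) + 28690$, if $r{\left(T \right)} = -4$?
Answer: $13599$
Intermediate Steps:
$F{\left(O \right)} = -4$
$D{\left(x,W \right)} = - \frac{3}{4} + \frac{x}{4}$ ($D{\left(x,W \right)} = \frac{3}{4} - \frac{6 - x}{4} = \frac{3}{4} + \left(- \frac{3}{2} + \frac{x}{4}\right) = - \frac{3}{4} + \frac{x}{4}$)
$\left(-15131 + D{\left(\left(62 + 45\right) + 56,F{\left(13 \right)} \right)}\right) + 28690 = \left(-15131 - \left(\frac{3}{4} - \frac{\left(62 + 45\right) + 56}{4}\right)\right) + 28690 = \left(-15131 - \left(\frac{3}{4} - \frac{107 + 56}{4}\right)\right) + 28690 = \left(-15131 + \left(- \frac{3}{4} + \frac{1}{4} \cdot 163\right)\right) + 28690 = \left(-15131 + \left(- \frac{3}{4} + \frac{163}{4}\right)\right) + 28690 = \left(-15131 + 40\right) + 28690 = -15091 + 28690 = 13599$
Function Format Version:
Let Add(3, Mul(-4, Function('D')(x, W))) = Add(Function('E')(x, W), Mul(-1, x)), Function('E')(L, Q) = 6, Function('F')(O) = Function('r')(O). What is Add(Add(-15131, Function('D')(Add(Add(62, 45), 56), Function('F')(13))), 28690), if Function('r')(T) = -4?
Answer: 13599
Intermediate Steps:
Function('F')(O) = -4
Function('D')(x, W) = Add(Rational(-3, 4), Mul(Rational(1, 4), x)) (Function('D')(x, W) = Add(Rational(3, 4), Mul(Rational(-1, 4), Add(6, Mul(-1, x)))) = Add(Rational(3, 4), Add(Rational(-3, 2), Mul(Rational(1, 4), x))) = Add(Rational(-3, 4), Mul(Rational(1, 4), x)))
Add(Add(-15131, Function('D')(Add(Add(62, 45), 56), Function('F')(13))), 28690) = Add(Add(-15131, Add(Rational(-3, 4), Mul(Rational(1, 4), Add(Add(62, 45), 56)))), 28690) = Add(Add(-15131, Add(Rational(-3, 4), Mul(Rational(1, 4), Add(107, 56)))), 28690) = Add(Add(-15131, Add(Rational(-3, 4), Mul(Rational(1, 4), 163))), 28690) = Add(Add(-15131, Add(Rational(-3, 4), Rational(163, 4))), 28690) = Add(Add(-15131, 40), 28690) = Add(-15091, 28690) = 13599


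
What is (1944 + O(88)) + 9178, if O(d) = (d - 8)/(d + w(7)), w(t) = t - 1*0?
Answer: 211334/19 ≈ 11123.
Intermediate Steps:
w(t) = t (w(t) = t + 0 = t)
O(d) = (-8 + d)/(7 + d) (O(d) = (d - 8)/(d + 7) = (-8 + d)/(7 + d))
(1944 + O(88)) + 9178 = (1944 + (-8 + 88)/(7 + 88)) + 9178 = (1944 + 80/95) + 9178 = (1944 + (1/95)*80) + 9178 = (1944 + 16/19) + 9178 = 36952/19 + 9178 = 211334/19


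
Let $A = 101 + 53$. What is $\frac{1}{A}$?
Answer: $\frac{1}{154} \approx 0.0064935$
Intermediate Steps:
$A = 154$
$\frac{1}{A} = \frac{1}{154}$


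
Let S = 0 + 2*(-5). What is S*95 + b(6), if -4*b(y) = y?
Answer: -1903/2 ≈ -951.50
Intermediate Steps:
b(y) = -y/4
S = -10 (S = 0 - 10 = -10)
S*95 + b(6) = -10*95 - ¼*6 = -950 - 3/2 = -1903/2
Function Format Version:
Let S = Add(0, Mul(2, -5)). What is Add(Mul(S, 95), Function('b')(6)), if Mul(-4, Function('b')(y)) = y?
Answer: Rational(-1903, 2) ≈ -951.50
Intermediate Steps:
Function('b')(y) = Mul(Rational(-1, 4), y)
S = -10 (S = Add(0, -10) = -10)
Add(Mul(S, 95), Function('b')(6)) = Add(Mul(-10, 95), Mul(Rational(-1, 4), 6)) = Add(-950, Rational(-3, 2)) = Rational(-1903, 2)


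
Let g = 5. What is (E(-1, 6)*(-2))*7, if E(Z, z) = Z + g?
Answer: -56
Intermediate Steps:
E(Z, z) = 5 + Z (E(Z, z) = Z + 5 = 5 + Z)
(E(-1, 6)*(-2))*7 = ((5 - 1)*(-2))*7 = (4*(-2))*7 = -8*7 = -56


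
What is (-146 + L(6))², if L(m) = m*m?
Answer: 12100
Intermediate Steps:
L(m) = m²
(-146 + L(6))² = (-146 + 6²)² = (-146 + 36)² = (-110)² = 12100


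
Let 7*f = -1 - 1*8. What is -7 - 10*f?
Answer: 41/7 ≈ 5.8571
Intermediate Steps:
f = -9/7 (f = (-1 - 1*8)/7 = (-1 - 8)/7 = (1/7)*(-9) = -9/7 ≈ -1.2857)
-7 - 10*f = -7 - 10*(-9/7) = -7 + 90/7 = 41/7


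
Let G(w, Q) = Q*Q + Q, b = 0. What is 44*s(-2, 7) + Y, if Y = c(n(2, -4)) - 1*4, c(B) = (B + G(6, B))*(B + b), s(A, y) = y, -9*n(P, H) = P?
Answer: 221680/729 ≈ 304.09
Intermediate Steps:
n(P, H) = -P/9
G(w, Q) = Q + Q**2 (G(w, Q) = Q**2 + Q = Q + Q**2)
c(B) = B*(B + B*(1 + B)) (c(B) = (B + B*(1 + B))*(B + 0) = (B + B*(1 + B))*B = B*(B + B*(1 + B)))
Y = -2852/729 (Y = (-1/9*2)**2*(2 - 1/9*2) - 1*4 = (-2/9)**2*(2 - 2/9) - 4 = (4/81)*(16/9) - 4 = 64/729 - 4 = -2852/729 ≈ -3.9122)
44*s(-2, 7) + Y = 44*7 - 2852/729 = 308 - 2852/729 = 221680/729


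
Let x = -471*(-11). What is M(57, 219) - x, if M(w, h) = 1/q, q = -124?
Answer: -642445/124 ≈ -5181.0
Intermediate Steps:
x = 5181
M(w, h) = -1/124 (M(w, h) = 1/(-124) = -1/124)
M(57, 219) - x = -1/124 - 1*5181 = -1/124 - 5181 = -642445/124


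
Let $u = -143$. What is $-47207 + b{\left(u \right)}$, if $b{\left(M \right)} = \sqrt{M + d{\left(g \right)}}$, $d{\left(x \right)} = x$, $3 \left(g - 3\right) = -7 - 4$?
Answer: $-47207 + \frac{i \sqrt{1293}}{3} \approx -47207.0 + 11.986 i$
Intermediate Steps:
$g = - \frac{2}{3}$ ($g = 3 + \frac{-7 - 4}{3} = 3 + \frac{1}{3} \left(-11\right) = 3 - \frac{11}{3} = - \frac{2}{3} \approx -0.66667$)
$b{\left(M \right)} = \sqrt{- \frac{2}{3} + M}$ ($b{\left(M \right)} = \sqrt{M - \frac{2}{3}} = \sqrt{- \frac{2}{3} + M}$)
$-47207 + b{\left(u \right)} = -47207 + \frac{\sqrt{-6 + 9 \left(-143\right)}}{3} = -47207 + \frac{\sqrt{-6 - 1287}}{3} = -47207 + \frac{\sqrt{-1293}}{3} = -47207 + \frac{i \sqrt{1293}}{3}$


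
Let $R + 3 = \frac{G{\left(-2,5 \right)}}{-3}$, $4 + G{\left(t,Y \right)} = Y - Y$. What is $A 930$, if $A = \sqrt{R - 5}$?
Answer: $620 i \sqrt{15} \approx 2401.3 i$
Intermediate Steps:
$G{\left(t,Y \right)} = -4$ ($G{\left(t,Y \right)} = -4 + \left(Y - Y\right) = -4 + 0 = -4$)
$R = - \frac{5}{3}$ ($R = -3 - \frac{4}{-3} = -3 - - \frac{4}{3} = -3 + \frac{4}{3} = - \frac{5}{3} \approx -1.6667$)
$A = \frac{2 i \sqrt{15}}{3}$ ($A = \sqrt{- \frac{5}{3} - 5} = \sqrt{- \frac{20}{3}} = \frac{2 i \sqrt{15}}{3} \approx 2.582 i$)
$A 930 = \frac{2 i \sqrt{15}}{3} \cdot 930 = 620 i \sqrt{15}$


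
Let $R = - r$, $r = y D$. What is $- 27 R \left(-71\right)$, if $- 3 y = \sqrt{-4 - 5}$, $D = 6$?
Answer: $11502 i \approx 11502.0 i$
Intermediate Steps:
$y = - i$ ($y = - \frac{\sqrt{-4 - 5}}{3} = - \frac{\sqrt{-9}}{3} = - \frac{3 i}{3} = - i \approx - 1.0 i$)
$r = - 6 i$ ($r = - i 6 = - 6 i \approx - 6.0 i$)
$R = 6 i$ ($R = - \left(-6\right) i = 6 i \approx 6.0 i$)
$- 27 R \left(-71\right) = - 27 \cdot 6 i \left(-71\right) = - 162 i \left(-71\right) = 11502 i$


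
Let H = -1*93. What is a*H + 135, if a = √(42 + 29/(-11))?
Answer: 135 - 93*√4763/11 ≈ -448.49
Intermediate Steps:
H = -93
a = √4763/11 (a = √(42 + 29*(-1/11)) = √(42 - 29/11) = √(433/11) = √4763/11 ≈ 6.2740)
a*H + 135 = (√4763/11)*(-93) + 135 = -93*√4763/11 + 135 = 135 - 93*√4763/11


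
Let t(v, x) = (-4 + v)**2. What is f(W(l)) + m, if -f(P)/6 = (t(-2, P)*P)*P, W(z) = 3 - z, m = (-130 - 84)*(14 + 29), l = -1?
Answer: -12658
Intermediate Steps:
m = -9202 (m = -214*43 = -9202)
f(P) = -216*P**2 (f(P) = -6*(-4 - 2)**2*P*P = -6*(-6)**2*P*P = -6*36*P*P = -216*P**2)
f(W(l)) + m = -216*(3 - 1*(-1))**2 - 9202 = -216*(3 + 1)**2 - 9202 = -216*4**2 - 9202 = -216*16 - 9202 = -3456 - 9202 = -12658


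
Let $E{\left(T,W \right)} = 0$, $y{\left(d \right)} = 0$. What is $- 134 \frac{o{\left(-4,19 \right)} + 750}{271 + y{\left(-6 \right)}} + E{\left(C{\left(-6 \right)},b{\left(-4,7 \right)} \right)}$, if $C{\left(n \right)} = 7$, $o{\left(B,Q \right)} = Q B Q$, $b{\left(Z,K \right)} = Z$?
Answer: $\frac{92996}{271} \approx 343.16$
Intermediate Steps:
$o{\left(B,Q \right)} = B Q^{2}$ ($o{\left(B,Q \right)} = B Q Q = B Q^{2}$)
$- 134 \frac{o{\left(-4,19 \right)} + 750}{271 + y{\left(-6 \right)}} + E{\left(C{\left(-6 \right)},b{\left(-4,7 \right)} \right)} = - 134 \frac{- 4 \cdot 19^{2} + 750}{271 + 0} + 0 = - 134 \frac{\left(-4\right) 361 + 750}{271} + 0 = - 134 \left(-1444 + 750\right) \frac{1}{271} + 0 = - 134 \left(\left(-694\right) \frac{1}{271}\right) + 0 = \left(-134\right) \left(- \frac{694}{271}\right) + 0 = \frac{92996}{271} + 0 = \frac{92996}{271}$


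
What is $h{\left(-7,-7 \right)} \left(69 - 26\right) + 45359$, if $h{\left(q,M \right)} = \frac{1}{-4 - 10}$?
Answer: $\frac{634983}{14} \approx 45356.0$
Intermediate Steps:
$h{\left(q,M \right)} = - \frac{1}{14}$ ($h{\left(q,M \right)} = \frac{1}{-14} = - \frac{1}{14}$)
$h{\left(-7,-7 \right)} \left(69 - 26\right) + 45359 = - \frac{69 - 26}{14} + 45359 = \left(- \frac{1}{14}\right) 43 + 45359 = - \frac{43}{14} + 45359 = \frac{634983}{14}$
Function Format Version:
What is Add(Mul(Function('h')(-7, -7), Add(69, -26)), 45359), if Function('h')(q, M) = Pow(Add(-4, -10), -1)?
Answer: Rational(634983, 14) ≈ 45356.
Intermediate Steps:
Function('h')(q, M) = Rational(-1, 14) (Function('h')(q, M) = Pow(-14, -1) = Rational(-1, 14))
Add(Mul(Function('h')(-7, -7), Add(69, -26)), 45359) = Add(Mul(Rational(-1, 14), Add(69, -26)), 45359) = Add(Mul(Rational(-1, 14), 43), 45359) = Add(Rational(-43, 14), 45359) = Rational(634983, 14)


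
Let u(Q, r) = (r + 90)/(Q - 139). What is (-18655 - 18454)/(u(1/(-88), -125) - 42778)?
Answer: 453954397/523300194 ≈ 0.86748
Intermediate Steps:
u(Q, r) = (90 + r)/(-139 + Q)
(-18655 - 18454)/(u(1/(-88), -125) - 42778) = (-18655 - 18454)/((90 - 125)/(-139 + 1/(-88)) - 42778) = -37109/(-35/(-139 - 1/88) - 42778) = -37109/(-35/(-12233/88) - 42778) = -37109/(-88/12233*(-35) - 42778) = -37109/(3080/12233 - 42778) = -37109/(-523300194/12233) = -37109*(-12233/523300194) = 453954397/523300194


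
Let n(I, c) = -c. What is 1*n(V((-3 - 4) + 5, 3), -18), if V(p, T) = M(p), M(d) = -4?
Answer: 18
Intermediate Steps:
V(p, T) = -4
1*n(V((-3 - 4) + 5, 3), -18) = 1*(-1*(-18)) = 1*18 = 18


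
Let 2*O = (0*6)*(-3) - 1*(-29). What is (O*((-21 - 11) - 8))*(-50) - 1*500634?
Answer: -471634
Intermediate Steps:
O = 29/2 (O = ((0*6)*(-3) - 1*(-29))/2 = (0*(-3) + 29)/2 = (0 + 29)/2 = (½)*29 = 29/2 ≈ 14.500)
(O*((-21 - 11) - 8))*(-50) - 1*500634 = (29*((-21 - 11) - 8)/2)*(-50) - 1*500634 = (29*(-32 - 8)/2)*(-50) - 500634 = ((29/2)*(-40))*(-50) - 500634 = -580*(-50) - 500634 = 29000 - 500634 = -471634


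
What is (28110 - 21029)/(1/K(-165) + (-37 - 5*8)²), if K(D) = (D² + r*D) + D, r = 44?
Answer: 140203800/117394201 ≈ 1.1943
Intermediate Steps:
K(D) = D² + 45*D (K(D) = (D² + 44*D) + D = D² + 45*D)
(28110 - 21029)/(1/K(-165) + (-37 - 5*8)²) = (28110 - 21029)/(1/(-165*(45 - 165)) + (-37 - 5*8)²) = 7081/(1/(-165*(-120)) + (-37 - 40)²) = 7081/(1/19800 + (-77)²) = 7081/(1/19800 + 5929) = 7081/(117394201/19800) = 7081*(19800/117394201) = 140203800/117394201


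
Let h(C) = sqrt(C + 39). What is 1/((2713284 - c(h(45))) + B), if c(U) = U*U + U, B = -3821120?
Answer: -276980/306871681579 + sqrt(21)/613743363158 ≈ -9.0258e-7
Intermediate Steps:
h(C) = sqrt(39 + C)
c(U) = U + U**2 (c(U) = U**2 + U = U + U**2)
1/((2713284 - c(h(45))) + B) = 1/((2713284 - sqrt(39 + 45)*(1 + sqrt(39 + 45))) - 3821120) = 1/((2713284 - sqrt(84)*(1 + sqrt(84))) - 3821120) = 1/((2713284 - 2*sqrt(21)*(1 + 2*sqrt(21))) - 3821120) = 1/(-1107836 - 2*sqrt(21)*(1 + 2*sqrt(21)))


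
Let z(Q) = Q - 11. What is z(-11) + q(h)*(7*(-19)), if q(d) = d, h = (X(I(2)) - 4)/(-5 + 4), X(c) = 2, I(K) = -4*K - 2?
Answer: -288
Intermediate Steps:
I(K) = -2 - 4*K
z(Q) = -11 + Q
h = 2 (h = (2 - 4)/(-5 + 4) = -2/(-1) = -2*(-1) = 2)
z(-11) + q(h)*(7*(-19)) = (-11 - 11) + 2*(7*(-19)) = -22 + 2*(-133) = -22 - 266 = -288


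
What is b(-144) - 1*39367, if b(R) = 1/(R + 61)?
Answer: -3267462/83 ≈ -39367.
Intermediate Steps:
b(R) = 1/(61 + R)
b(-144) - 1*39367 = 1/(61 - 144) - 1*39367 = 1/(-83) - 39367 = -1/83 - 39367 = -3267462/83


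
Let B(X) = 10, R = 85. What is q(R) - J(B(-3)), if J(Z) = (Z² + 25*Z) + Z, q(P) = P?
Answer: -275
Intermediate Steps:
J(Z) = Z² + 26*Z
q(R) - J(B(-3)) = 85 - 10*(26 + 10) = 85 - 10*36 = 85 - 1*360 = 85 - 360 = -275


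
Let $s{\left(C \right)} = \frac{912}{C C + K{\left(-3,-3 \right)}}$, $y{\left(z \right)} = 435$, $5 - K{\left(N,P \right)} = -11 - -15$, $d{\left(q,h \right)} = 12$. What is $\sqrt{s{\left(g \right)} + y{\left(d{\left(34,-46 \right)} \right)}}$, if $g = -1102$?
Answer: $\frac{3 \sqrt{71281132420915}}{1214405} \approx 20.857$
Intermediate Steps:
$K{\left(N,P \right)} = 1$ ($K{\left(N,P \right)} = 5 - \left(-11 - -15\right) = 5 - \left(-11 + 15\right) = 5 - 4 = 1$)
$s{\left(C \right)} = \frac{912}{1 + C^{2}}$ ($s{\left(C \right)} = \frac{912}{C C + 1} = \frac{912}{C^{2} + 1} = \frac{912}{1 + C^{2}}$)
$\sqrt{s{\left(g \right)} + y{\left(d{\left(34,-46 \right)} \right)}} = \sqrt{\frac{912}{1 + \left(-1102\right)^{2}} + 435} = \sqrt{\frac{912}{1 + 1214404} + 435} = \sqrt{\frac{912}{1214405} + 435} = \sqrt{\frac{528267087}{1214405}} = \frac{3 \sqrt{71281132420915}}{1214405}$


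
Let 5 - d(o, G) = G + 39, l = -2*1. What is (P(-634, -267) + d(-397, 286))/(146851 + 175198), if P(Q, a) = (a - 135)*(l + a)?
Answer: 107818/322049 ≈ 0.33479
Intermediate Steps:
l = -2
P(Q, a) = (-135 + a)*(-2 + a) (P(Q, a) = (a - 135)*(-2 + a) = (-135 + a)*(-2 + a))
d(o, G) = -34 - G (d(o, G) = 5 - (G + 39) = 5 - (39 + G) = 5 + (-39 - G) = -34 - G)
(P(-634, -267) + d(-397, 286))/(146851 + 175198) = ((270 + (-267)² - 137*(-267)) + (-34 - 1*286))/(146851 + 175198) = ((270 + 71289 + 36579) + (-34 - 286))/322049 = (108138 - 320)*(1/322049) = 107818*(1/322049) = 107818/322049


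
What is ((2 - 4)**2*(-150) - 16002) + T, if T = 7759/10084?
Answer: -167406809/10084 ≈ -16601.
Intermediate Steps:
T = 7759/10084 (T = 7759*(1/10084) = 7759/10084 ≈ 0.76944)
((2 - 4)**2*(-150) - 16002) + T = ((2 - 4)**2*(-150) - 16002) + 7759/10084 = ((-2)**2*(-150) - 16002) + 7759/10084 = (4*(-150) - 16002) + 7759/10084 = (-600 - 16002) + 7759/10084 = -16602 + 7759/10084 = -167406809/10084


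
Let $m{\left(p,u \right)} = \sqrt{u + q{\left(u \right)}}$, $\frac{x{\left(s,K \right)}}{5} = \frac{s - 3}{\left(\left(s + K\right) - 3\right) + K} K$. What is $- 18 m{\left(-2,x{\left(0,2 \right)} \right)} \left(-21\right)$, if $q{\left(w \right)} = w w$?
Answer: $378 \sqrt{870} \approx 11149.0$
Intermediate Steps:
$q{\left(w \right)} = w^{2}$
$x{\left(s,K \right)} = \frac{5 K \left(-3 + s\right)}{-3 + s + 2 K}$ ($x{\left(s,K \right)} = 5 \frac{s - 3}{\left(\left(s + K\right) - 3\right) + K} K = 5 \frac{-3 + s}{\left(\left(K + s\right) - 3\right) + K} K = 5 \frac{-3 + s}{\left(-3 + K + s\right) + K} K = 5 \frac{-3 + s}{-3 + s + 2 K} K = 5 \frac{K \left(-3 + s\right)}{-3 + s + 2 K} = \frac{5 K \left(-3 + s\right)}{-3 + s + 2 K}$)
$m{\left(p,u \right)} = \sqrt{u + u^{2}}$
$- 18 m{\left(-2,x{\left(0,2 \right)} \right)} \left(-21\right) = - 18 \sqrt{5 \cdot 2 \frac{1}{-3 + 0 + 2 \cdot 2} \left(-3 + 0\right) \left(1 + 5 \cdot 2 \frac{1}{-3 + 0 + 2 \cdot 2} \left(-3 + 0\right)\right)} \left(-21\right) = - 18 \sqrt{5 \cdot 2 \frac{1}{-3 + 0 + 4} \left(-3\right) \left(1 + 5 \cdot 2 \frac{1}{-3 + 0 + 4} \left(-3\right)\right)} \left(-21\right) = - 18 \sqrt{5 \cdot 2 \cdot 1^{-1} \left(-3\right) \left(1 + 5 \cdot 2 \cdot 1^{-1} \left(-3\right)\right)} \left(-21\right) = - 18 \sqrt{5 \cdot 2 \cdot 1 \left(-3\right) \left(1 + 5 \cdot 2 \cdot 1 \left(-3\right)\right)} \left(-21\right) = - 18 \sqrt{- 30 \left(1 - 30\right)} \left(-21\right) = - 18 \sqrt{\left(-30\right) \left(-29\right)} \left(-21\right) = - 18 \sqrt{870} \left(-21\right) = 378 \sqrt{870}$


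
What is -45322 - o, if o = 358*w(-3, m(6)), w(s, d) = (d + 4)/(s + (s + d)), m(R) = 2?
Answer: -44785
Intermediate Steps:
w(s, d) = (4 + d)/(d + 2*s) (w(s, d) = (4 + d)/(s + (d + s)) = (4 + d)/(d + 2*s))
o = -537 (o = 358*((4 + 2)/(2 + 2*(-3))) = 358*(6/(2 - 6)) = 358*(6/(-4)) = 358*(-¼*6) = 358*(-3/2) = -537)
-45322 - o = -45322 - 1*(-537) = -45322 + 537 = -44785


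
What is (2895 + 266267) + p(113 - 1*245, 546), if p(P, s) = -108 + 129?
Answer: 269183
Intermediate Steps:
p(P, s) = 21
(2895 + 266267) + p(113 - 1*245, 546) = (2895 + 266267) + 21 = 269162 + 21 = 269183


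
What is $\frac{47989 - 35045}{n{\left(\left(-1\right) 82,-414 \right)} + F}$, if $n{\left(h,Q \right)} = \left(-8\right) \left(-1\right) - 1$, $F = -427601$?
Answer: $- \frac{6472}{213797} \approx -0.030272$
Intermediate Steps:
$n{\left(h,Q \right)} = 7$ ($n{\left(h,Q \right)} = 8 - 1 = 7$)
$\frac{47989 - 35045}{n{\left(\left(-1\right) 82,-414 \right)} + F} = \frac{47989 - 35045}{7 - 427601} = \frac{12944}{-427594} = 12944 \left(- \frac{1}{427594}\right) = - \frac{6472}{213797}$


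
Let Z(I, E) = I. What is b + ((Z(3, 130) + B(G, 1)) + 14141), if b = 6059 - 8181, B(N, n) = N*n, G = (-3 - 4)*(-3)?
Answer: 12043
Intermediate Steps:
G = 21 (G = -7*(-3) = 21)
b = -2122
b + ((Z(3, 130) + B(G, 1)) + 14141) = -2122 + ((3 + 21*1) + 14141) = -2122 + ((3 + 21) + 14141) = -2122 + (24 + 14141) = -2122 + 14165 = 12043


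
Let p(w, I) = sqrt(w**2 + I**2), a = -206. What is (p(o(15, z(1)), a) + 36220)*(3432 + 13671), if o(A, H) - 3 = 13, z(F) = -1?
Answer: 619470660 + 34206*sqrt(10673) ≈ 6.2300e+8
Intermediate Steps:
o(A, H) = 16 (o(A, H) = 3 + 13 = 16)
p(w, I) = sqrt(I**2 + w**2)
(p(o(15, z(1)), a) + 36220)*(3432 + 13671) = (sqrt((-206)**2 + 16**2) + 36220)*(3432 + 13671) = (sqrt(42436 + 256) + 36220)*17103 = (sqrt(42692) + 36220)*17103 = (2*sqrt(10673) + 36220)*17103 = (36220 + 2*sqrt(10673))*17103 = 619470660 + 34206*sqrt(10673)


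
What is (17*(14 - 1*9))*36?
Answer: 3060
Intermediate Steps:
(17*(14 - 1*9))*36 = (17*(14 - 9))*36 = (17*5)*36 = 85*36 = 3060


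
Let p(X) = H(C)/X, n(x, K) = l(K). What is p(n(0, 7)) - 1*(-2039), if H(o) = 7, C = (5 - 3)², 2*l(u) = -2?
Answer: 2032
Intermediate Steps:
l(u) = -1 (l(u) = (½)*(-2) = -1)
n(x, K) = -1
C = 4 (C = 2² = 4)
p(X) = 7/X
p(n(0, 7)) - 1*(-2039) = 7/(-1) - 1*(-2039) = 7*(-1) + 2039 = -7 + 2039 = 2032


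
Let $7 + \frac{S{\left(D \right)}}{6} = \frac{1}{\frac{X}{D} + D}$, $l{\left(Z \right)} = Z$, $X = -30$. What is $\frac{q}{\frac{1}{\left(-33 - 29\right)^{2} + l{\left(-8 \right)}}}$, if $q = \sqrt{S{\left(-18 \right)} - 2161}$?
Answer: $548 i \sqrt{107965} \approx 1.8006 \cdot 10^{5} i$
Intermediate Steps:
$S{\left(D \right)} = -42 + \frac{6}{D - \frac{30}{D}}$ ($S{\left(D \right)} = -42 + \frac{6}{- \frac{30}{D} + D} = -42 + \frac{6}{D - \frac{30}{D}}$)
$q = \frac{i \sqrt{107965}}{7}$ ($q = \sqrt{\frac{6 \left(210 - 18 - 7 \left(-18\right)^{2}\right)}{-30 + \left(-18\right)^{2}} - 2161} = \sqrt{\frac{6 \left(210 - 18 - 2268\right)}{-30 + 324} - 2161} = \sqrt{\frac{6 \left(210 - 18 - 2268\right)}{294} - 2161} = \sqrt{6 \cdot \frac{1}{294} \left(-2076\right) - 2161} = \sqrt{- \frac{2076}{49} - 2161} = \sqrt{- \frac{107965}{49}} = \frac{i \sqrt{107965}}{7} \approx 46.94 i$)
$\frac{q}{\frac{1}{\left(-33 - 29\right)^{2} + l{\left(-8 \right)}}} = \frac{\frac{1}{7} i \sqrt{107965}}{\frac{1}{\left(-33 - 29\right)^{2} - 8}} = \frac{\frac{1}{7} i \sqrt{107965}}{\frac{1}{\left(-62\right)^{2} - 8}} = \frac{\frac{1}{7} i \sqrt{107965}}{\frac{1}{3844 - 8}} = \frac{\frac{1}{7} i \sqrt{107965}}{\frac{1}{3836}} = \frac{i \sqrt{107965}}{7} \frac{1}{\frac{1}{3836}} = \frac{i \sqrt{107965}}{7} \cdot 3836 = 548 i \sqrt{107965}$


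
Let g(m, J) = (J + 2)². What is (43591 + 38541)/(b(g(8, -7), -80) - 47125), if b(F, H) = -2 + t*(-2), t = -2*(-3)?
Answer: -82132/47139 ≈ -1.7423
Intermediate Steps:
t = 6
g(m, J) = (2 + J)²
b(F, H) = -14 (b(F, H) = -2 + 6*(-2) = -2 - 12 = -14)
(43591 + 38541)/(b(g(8, -7), -80) - 47125) = (43591 + 38541)/(-14 - 47125) = 82132/(-47139) = 82132*(-1/47139) = -82132/47139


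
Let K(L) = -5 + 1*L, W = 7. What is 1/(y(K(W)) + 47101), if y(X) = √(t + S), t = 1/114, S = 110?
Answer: 5369514/252909466373 - √1429674/252909466373 ≈ 2.1226e-5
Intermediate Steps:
t = 1/114 ≈ 0.0087719
K(L) = -5 + L
y(X) = √1429674/114 (y(X) = √(1/114 + 110) = √(12541/114) = √1429674/114)
1/(y(K(W)) + 47101) = 1/(√1429674/114 + 47101) = 1/(47101 + √1429674/114)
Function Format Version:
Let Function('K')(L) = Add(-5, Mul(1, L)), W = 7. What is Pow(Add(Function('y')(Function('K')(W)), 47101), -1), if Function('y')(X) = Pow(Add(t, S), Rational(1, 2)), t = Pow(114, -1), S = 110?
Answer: Add(Rational(5369514, 252909466373), Mul(Rational(-1, 252909466373), Pow(1429674, Rational(1, 2)))) ≈ 2.1226e-5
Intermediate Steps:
t = Rational(1, 114) ≈ 0.0087719
Function('K')(L) = Add(-5, L)
Function('y')(X) = Mul(Rational(1, 114), Pow(1429674, Rational(1, 2))) (Function('y')(X) = Pow(Add(Rational(1, 114), 110), Rational(1, 2)) = Pow(Rational(12541, 114), Rational(1, 2)) = Mul(Rational(1, 114), Pow(1429674, Rational(1, 2))))
Pow(Add(Function('y')(Function('K')(W)), 47101), -1) = Pow(Add(Mul(Rational(1, 114), Pow(1429674, Rational(1, 2))), 47101), -1) = Pow(Add(47101, Mul(Rational(1, 114), Pow(1429674, Rational(1, 2)))), -1)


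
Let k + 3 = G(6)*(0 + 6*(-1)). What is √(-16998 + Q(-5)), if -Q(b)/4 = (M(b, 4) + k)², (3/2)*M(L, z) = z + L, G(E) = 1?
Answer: I*√156346/3 ≈ 131.8*I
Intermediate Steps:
M(L, z) = 2*L/3 + 2*z/3 (M(L, z) = 2*(z + L)/3 = 2*(L + z)/3 = 2*L/3 + 2*z/3)
k = -9 (k = -3 + 1*(0 + 6*(-1)) = -3 + 1*(0 - 6) = -3 + 1*(-6) = -3 - 6 = -9)
Q(b) = -4*(-19/3 + 2*b/3)² (Q(b) = -4*((2*b/3 + (⅔)*4) - 9)² = -4*((2*b/3 + 8/3) - 9)² = -4*((8/3 + 2*b/3) - 9)² = -4*(-19/3 + 2*b/3)²)
√(-16998 + Q(-5)) = √(-16998 - 4*(-19 + 2*(-5))²/9) = √(-16998 - 4*(-19 - 10)²/9) = √(-16998 - 4/9*(-29)²) = √(-16998 - 4/9*841) = √(-16998 - 3364/9) = √(-156346/9) = I*√156346/3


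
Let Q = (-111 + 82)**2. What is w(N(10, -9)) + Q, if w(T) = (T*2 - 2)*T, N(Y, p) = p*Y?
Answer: 17221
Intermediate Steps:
N(Y, p) = Y*p
w(T) = T*(-2 + 2*T) (w(T) = (2*T - 2)*T = (-2 + 2*T)*T = T*(-2 + 2*T))
Q = 841 (Q = (-29)**2 = 841)
w(N(10, -9)) + Q = 2*(10*(-9))*(-1 + 10*(-9)) + 841 = 2*(-90)*(-1 - 90) + 841 = 2*(-90)*(-91) + 841 = 16380 + 841 = 17221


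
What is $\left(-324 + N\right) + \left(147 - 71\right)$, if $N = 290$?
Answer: $42$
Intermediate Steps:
$\left(-324 + N\right) + \left(147 - 71\right) = \left(-324 + 290\right) + \left(147 - 71\right) = -34 + 76 = 42$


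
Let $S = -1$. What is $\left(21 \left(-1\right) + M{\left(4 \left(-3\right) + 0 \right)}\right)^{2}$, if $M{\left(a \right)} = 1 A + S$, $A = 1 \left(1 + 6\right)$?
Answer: $225$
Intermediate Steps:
$A = 7$ ($A = 1 \cdot 7 = 7$)
$M{\left(a \right)} = 6$ ($M{\left(a \right)} = 1 \cdot 7 - 1 = 7 - 1 = 6$)
$\left(21 \left(-1\right) + M{\left(4 \left(-3\right) + 0 \right)}\right)^{2} = \left(21 \left(-1\right) + 6\right)^{2} = \left(-21 + 6\right)^{2} = \left(-15\right)^{2} = 225$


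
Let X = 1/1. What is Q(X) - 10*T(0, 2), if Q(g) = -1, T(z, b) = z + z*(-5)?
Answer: -1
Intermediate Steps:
X = 1
T(z, b) = -4*z (T(z, b) = z - 5*z = -4*z)
Q(X) - 10*T(0, 2) = -1 - (-40)*0 = -1 - 10*0 = -1 + 0 = -1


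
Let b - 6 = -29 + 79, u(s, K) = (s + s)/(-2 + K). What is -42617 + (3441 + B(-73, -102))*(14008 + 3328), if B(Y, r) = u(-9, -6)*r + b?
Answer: 56602763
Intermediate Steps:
u(s, K) = 2*s/(-2 + K) (u(s, K) = (2*s)/(-2 + K) = 2*s/(-2 + K))
b = 56 (b = 6 + (-29 + 79) = 6 + 50 = 56)
B(Y, r) = 56 + 9*r/4 (B(Y, r) = (2*(-9)/(-2 - 6))*r + 56 = (2*(-9)/(-8))*r + 56 = (2*(-9)*(-⅛))*r + 56 = 9*r/4 + 56 = 56 + 9*r/4)
-42617 + (3441 + B(-73, -102))*(14008 + 3328) = -42617 + (3441 + (56 + (9/4)*(-102)))*(14008 + 3328) = -42617 + (3441 + (56 - 459/2))*17336 = -42617 + (3441 - 347/2)*17336 = -42617 + (6535/2)*17336 = -42617 + 56645380 = 56602763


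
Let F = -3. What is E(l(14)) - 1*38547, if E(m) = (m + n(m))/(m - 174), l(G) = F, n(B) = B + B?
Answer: -2274270/59 ≈ -38547.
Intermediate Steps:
n(B) = 2*B
l(G) = -3
E(m) = 3*m/(-174 + m) (E(m) = (m + 2*m)/(m - 174) = (3*m)/(-174 + m) = 3*m/(-174 + m))
E(l(14)) - 1*38547 = 3*(-3)/(-174 - 3) - 1*38547 = 3*(-3)/(-177) - 38547 = 3*(-3)*(-1/177) - 38547 = 3/59 - 38547 = -2274270/59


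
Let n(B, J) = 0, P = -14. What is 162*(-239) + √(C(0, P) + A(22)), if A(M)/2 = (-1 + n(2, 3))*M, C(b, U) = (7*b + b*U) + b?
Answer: -38718 + 2*I*√11 ≈ -38718.0 + 6.6332*I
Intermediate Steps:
C(b, U) = 8*b + U*b (C(b, U) = (7*b + U*b) + b = 8*b + U*b)
A(M) = -2*M (A(M) = 2*((-1 + 0)*M) = 2*(-M) = -2*M)
162*(-239) + √(C(0, P) + A(22)) = 162*(-239) + √(0*(8 - 14) - 2*22) = -38718 + √(0*(-6) - 44) = -38718 + √(0 - 44) = -38718 + √(-44) = -38718 + 2*I*√11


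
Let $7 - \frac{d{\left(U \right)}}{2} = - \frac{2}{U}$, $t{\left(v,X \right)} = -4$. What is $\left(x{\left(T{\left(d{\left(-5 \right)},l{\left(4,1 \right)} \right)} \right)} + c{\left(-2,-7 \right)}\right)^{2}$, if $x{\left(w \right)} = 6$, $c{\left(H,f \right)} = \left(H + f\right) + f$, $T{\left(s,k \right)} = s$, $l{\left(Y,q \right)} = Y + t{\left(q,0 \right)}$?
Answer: $100$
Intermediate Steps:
$l{\left(Y,q \right)} = -4 + Y$ ($l{\left(Y,q \right)} = Y - 4 = -4 + Y$)
$d{\left(U \right)} = 14 + \frac{4}{U}$ ($d{\left(U \right)} = 14 - 2 \left(- \frac{2}{U}\right) = 14 + \frac{4}{U}$)
$c{\left(H,f \right)} = H + 2 f$
$\left(x{\left(T{\left(d{\left(-5 \right)},l{\left(4,1 \right)} \right)} \right)} + c{\left(-2,-7 \right)}\right)^{2} = \left(6 + \left(-2 + 2 \left(-7\right)\right)\right)^{2} = \left(6 - 16\right)^{2} = \left(-10\right)^{2} = 100$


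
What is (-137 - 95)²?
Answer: 53824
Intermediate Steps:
(-137 - 95)² = (-232)² = 53824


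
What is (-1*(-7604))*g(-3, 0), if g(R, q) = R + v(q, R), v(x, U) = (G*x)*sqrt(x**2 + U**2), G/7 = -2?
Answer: -22812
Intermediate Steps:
G = -14 (G = 7*(-2) = -14)
v(x, U) = -14*x*sqrt(U**2 + x**2) (v(x, U) = (-14*x)*sqrt(x**2 + U**2) = (-14*x)*sqrt(U**2 + x**2) = -14*x*sqrt(U**2 + x**2))
g(R, q) = R - 14*q*sqrt(R**2 + q**2)
(-1*(-7604))*g(-3, 0) = (-1*(-7604))*(-3 - 14*0*sqrt((-3)**2 + 0**2)) = 7604*(-3 - 14*0*sqrt(9 + 0)) = 7604*(-3 - 14*0*sqrt(9)) = 7604*(-3 - 14*0*3) = 7604*(-3 + 0) = 7604*(-3) = -22812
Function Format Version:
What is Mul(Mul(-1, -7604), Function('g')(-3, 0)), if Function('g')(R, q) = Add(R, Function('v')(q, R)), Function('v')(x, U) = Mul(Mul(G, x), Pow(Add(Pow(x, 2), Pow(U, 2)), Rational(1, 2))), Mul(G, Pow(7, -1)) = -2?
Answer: -22812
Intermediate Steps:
G = -14 (G = Mul(7, -2) = -14)
Function('v')(x, U) = Mul(-14, x, Pow(Add(Pow(U, 2), Pow(x, 2)), Rational(1, 2))) (Function('v')(x, U) = Mul(Mul(-14, x), Pow(Add(Pow(x, 2), Pow(U, 2)), Rational(1, 2))) = Mul(Mul(-14, x), Pow(Add(Pow(U, 2), Pow(x, 2)), Rational(1, 2))) = Mul(-14, x, Pow(Add(Pow(U, 2), Pow(x, 2)), Rational(1, 2))))
Function('g')(R, q) = Add(R, Mul(-14, q, Pow(Add(Pow(R, 2), Pow(q, 2)), Rational(1, 2))))
Mul(Mul(-1, -7604), Function('g')(-3, 0)) = Mul(Mul(-1, -7604), Add(-3, Mul(-14, 0, Pow(Add(Pow(-3, 2), Pow(0, 2)), Rational(1, 2))))) = Mul(7604, Add(-3, Mul(-14, 0, Pow(Add(9, 0), Rational(1, 2))))) = Mul(7604, Add(-3, Mul(-14, 0, Pow(9, Rational(1, 2))))) = Mul(7604, Add(-3, Mul(-14, 0, 3))) = Mul(7604, Add(-3, 0)) = Mul(7604, -3) = -22812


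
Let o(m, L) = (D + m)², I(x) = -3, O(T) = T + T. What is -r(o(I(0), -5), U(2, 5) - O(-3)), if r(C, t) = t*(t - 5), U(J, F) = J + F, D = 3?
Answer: -104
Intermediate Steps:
O(T) = 2*T
U(J, F) = F + J
o(m, L) = (3 + m)²
r(C, t) = t*(-5 + t)
-r(o(I(0), -5), U(2, 5) - O(-3)) = -((5 + 2) - 2*(-3))*(-5 + ((5 + 2) - 2*(-3))) = -(7 - 1*(-6))*(-5 + (7 - 1*(-6))) = -(7 + 6)*(-5 + (7 + 6)) = -13*(-5 + 13) = -13*8 = -1*104 = -104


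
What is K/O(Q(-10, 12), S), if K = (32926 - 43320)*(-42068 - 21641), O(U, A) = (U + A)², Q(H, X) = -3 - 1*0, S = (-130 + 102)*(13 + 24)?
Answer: 662191346/1079521 ≈ 613.41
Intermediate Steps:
S = -1036 (S = -28*37 = -1036)
Q(H, X) = -3 (Q(H, X) = -3 + 0 = -3)
O(U, A) = (A + U)²
K = 662191346 (K = -10394*(-63709) = 662191346)
K/O(Q(-10, 12), S) = 662191346/((-1036 - 3)²) = 662191346/((-1039)²) = 662191346/1079521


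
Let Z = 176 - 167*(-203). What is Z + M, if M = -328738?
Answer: -294661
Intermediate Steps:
Z = 34077 (Z = 176 + 33901 = 34077)
Z + M = 34077 - 328738 = -294661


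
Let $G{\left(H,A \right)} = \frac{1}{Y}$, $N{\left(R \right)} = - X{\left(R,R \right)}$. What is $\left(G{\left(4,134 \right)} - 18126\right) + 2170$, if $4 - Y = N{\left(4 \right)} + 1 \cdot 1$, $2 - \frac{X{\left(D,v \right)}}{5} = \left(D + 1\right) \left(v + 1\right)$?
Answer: $- \frac{1787073}{112} \approx -15956.0$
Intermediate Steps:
$X{\left(D,v \right)} = 10 - 5 \left(1 + D\right) \left(1 + v\right)$ ($X{\left(D,v \right)} = 10 - 5 \left(D + 1\right) \left(v + 1\right) = 10 - 5 \left(1 + D\right) \left(1 + v\right)$)
$N{\left(R \right)} = -5 + 5 R^{2} + 10 R$ ($N{\left(R \right)} = - (5 - 5 R - 5 R - 5 R R) = - (5 - 5 R - 5 R - 5 R^{2}) = - (5 - 10 R - 5 R^{2}) = -5 + 5 R^{2} + 10 R$)
$Y = -112$ ($Y = 4 - \left(\left(-5 + 5 \cdot 4^{2} + 10 \cdot 4\right) + 1 \cdot 1\right) = 4 - \left(\left(-5 + 5 \cdot 16 + 40\right) + 1\right) = 4 - \left(\left(-5 + 80 + 40\right) + 1\right) = 4 - \left(115 + 1\right) = 4 - 116 = -112$)
$G{\left(H,A \right)} = - \frac{1}{112}$ ($G{\left(H,A \right)} = \frac{1}{-112} = - \frac{1}{112}$)
$\left(G{\left(4,134 \right)} - 18126\right) + 2170 = \left(- \frac{1}{112} - 18126\right) + 2170 = - \frac{2030113}{112} + 2170 = - \frac{1787073}{112}$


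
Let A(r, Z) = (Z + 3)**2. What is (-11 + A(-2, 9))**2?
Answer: 17689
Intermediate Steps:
A(r, Z) = (3 + Z)**2
(-11 + A(-2, 9))**2 = (-11 + (3 + 9)**2)**2 = (-11 + 12**2)**2 = (-11 + 144)**2 = 133**2 = 17689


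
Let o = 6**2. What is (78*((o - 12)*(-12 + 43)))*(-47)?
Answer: -2727504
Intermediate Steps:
o = 36
(78*((o - 12)*(-12 + 43)))*(-47) = (78*((36 - 12)*(-12 + 43)))*(-47) = (78*(24*31))*(-47) = (78*744)*(-47) = 58032*(-47) = -2727504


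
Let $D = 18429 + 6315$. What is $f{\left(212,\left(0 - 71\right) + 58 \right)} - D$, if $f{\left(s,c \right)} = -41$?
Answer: $-24785$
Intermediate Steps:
$D = 24744$
$f{\left(212,\left(0 - 71\right) + 58 \right)} - D = -41 - 24744 = -24785$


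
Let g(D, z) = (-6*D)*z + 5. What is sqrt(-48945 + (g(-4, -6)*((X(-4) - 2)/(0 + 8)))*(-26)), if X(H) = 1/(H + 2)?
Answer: I*sqrt(801190)/4 ≈ 223.77*I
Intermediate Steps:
X(H) = 1/(2 + H)
g(D, z) = 5 - 6*D*z (g(D, z) = -6*D*z + 5 = 5 - 6*D*z)
sqrt(-48945 + (g(-4, -6)*((X(-4) - 2)/(0 + 8)))*(-26)) = sqrt(-48945 + ((5 - 6*(-4)*(-6))*((1/(2 - 4) - 2)/(0 + 8)))*(-26)) = sqrt(-48945 + ((5 - 144)*((1/(-2) - 2)/8))*(-26)) = sqrt(-48945 - 139*(-1/2 - 2)/8*(-26)) = sqrt(-48945 - (-695)/(2*8)*(-26)) = sqrt(-48945 - 139*(-5/16)*(-26)) = sqrt(-48945 + (695/16)*(-26)) = sqrt(-48945 - 9035/8) = sqrt(-400595/8) = I*sqrt(801190)/4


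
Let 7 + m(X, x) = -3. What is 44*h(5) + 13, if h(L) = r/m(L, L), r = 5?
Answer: -9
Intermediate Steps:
m(X, x) = -10 (m(X, x) = -7 - 3 = -10)
h(L) = -½ (h(L) = 5/(-10) = 5*(-⅒) = -½)
44*h(5) + 13 = 44*(-½) + 13 = -22 + 13 = -9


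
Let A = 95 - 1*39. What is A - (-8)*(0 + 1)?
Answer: 64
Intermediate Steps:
A = 56 (A = 95 - 39 = 56)
A - (-8)*(0 + 1) = 56 - (-8)*(0 + 1) = 56 - (-8) = 56 - 1*(-8) = 56 + 8 = 64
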